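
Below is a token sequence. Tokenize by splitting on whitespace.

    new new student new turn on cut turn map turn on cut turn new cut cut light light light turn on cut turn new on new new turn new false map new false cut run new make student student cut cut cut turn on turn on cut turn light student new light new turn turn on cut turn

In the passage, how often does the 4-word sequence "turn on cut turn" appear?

5

Scanning the 55 overlapping 4-gram windows for "turn on cut turn":
  position 5–8: turn on cut turn
  position 10–13: turn on cut turn
  position 20–23: turn on cut turn
  position 45–48: turn on cut turn
  position 55–58: turn on cut turn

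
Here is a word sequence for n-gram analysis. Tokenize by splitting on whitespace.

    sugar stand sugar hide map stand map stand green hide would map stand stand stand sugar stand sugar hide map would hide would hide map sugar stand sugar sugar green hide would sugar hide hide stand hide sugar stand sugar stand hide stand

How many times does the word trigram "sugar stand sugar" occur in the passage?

Scanning the 41 overlapping trigram windows for "sugar stand sugar":
  position 1–3: sugar stand sugar
  position 16–18: sugar stand sugar
  position 26–28: sugar stand sugar
  position 38–40: sugar stand sugar

4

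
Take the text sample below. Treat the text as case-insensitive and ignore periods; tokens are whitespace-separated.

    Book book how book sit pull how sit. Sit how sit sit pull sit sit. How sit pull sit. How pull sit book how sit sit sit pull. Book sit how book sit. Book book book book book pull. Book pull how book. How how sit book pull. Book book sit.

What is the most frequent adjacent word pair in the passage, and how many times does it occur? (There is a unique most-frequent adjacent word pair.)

"book book", 6 times

Bigram frequencies (highest first):
  book book: 6
  how sit: 5
  sit sit: 5
  book sit: 4
  sit pull: 4
  sit how: 4
  … (9 more, each ≤ 3)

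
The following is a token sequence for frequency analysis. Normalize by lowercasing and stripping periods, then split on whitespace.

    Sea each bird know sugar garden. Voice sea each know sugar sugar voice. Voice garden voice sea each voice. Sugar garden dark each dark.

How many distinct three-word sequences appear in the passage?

20

24 tokens → 22 trigram windows in total.
Repeated trigrams (each contributes count−1 duplicates):
  garden voice sea: 2
  voice sea each: 2
2 duplicate windows → 22 − 2 = 20 distinct.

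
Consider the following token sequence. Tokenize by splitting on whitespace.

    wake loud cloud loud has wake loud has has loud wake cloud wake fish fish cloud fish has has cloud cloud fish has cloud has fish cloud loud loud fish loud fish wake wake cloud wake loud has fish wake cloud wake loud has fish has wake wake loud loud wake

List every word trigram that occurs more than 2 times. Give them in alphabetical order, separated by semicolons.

Trigram counts meeting the condition (more than 2 times):
  wake cloud wake: 3
  wake loud has: 3

wake cloud wake; wake loud has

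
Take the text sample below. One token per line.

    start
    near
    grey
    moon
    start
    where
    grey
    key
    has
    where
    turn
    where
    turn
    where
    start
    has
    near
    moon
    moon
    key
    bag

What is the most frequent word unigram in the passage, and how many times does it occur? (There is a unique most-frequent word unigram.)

"where", 4 times

Unigram frequencies (highest first):
  where: 4
  start: 3
  moon: 3
  near: 2
  grey: 2
  key: 2
  … (3 more, each ≤ 2)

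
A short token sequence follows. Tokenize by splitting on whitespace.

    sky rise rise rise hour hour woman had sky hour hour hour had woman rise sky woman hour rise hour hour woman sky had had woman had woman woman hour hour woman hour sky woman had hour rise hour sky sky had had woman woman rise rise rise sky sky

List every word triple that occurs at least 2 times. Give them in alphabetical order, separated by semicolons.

Trigram counts meeting the condition (at least 2 times):
  had had woman: 2
  had woman woman: 2
  hour hour woman: 3
  hour rise hour: 2
  rise hour hour: 2
  rise rise rise: 2
  sky had had: 2

had had woman; had woman woman; hour hour woman; hour rise hour; rise hour hour; rise rise rise; sky had had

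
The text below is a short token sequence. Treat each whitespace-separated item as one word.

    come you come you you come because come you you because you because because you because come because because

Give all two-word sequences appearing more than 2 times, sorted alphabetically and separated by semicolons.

Bigram counts meeting the condition (more than 2 times):
  come you: 3
  you because: 3

come you; you because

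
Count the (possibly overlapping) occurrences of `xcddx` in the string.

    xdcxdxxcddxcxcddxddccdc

2

Sliding a length-5 window over the 23 characters (19 positions):
  position 7–11: xcddx
  position 13–17: xcddx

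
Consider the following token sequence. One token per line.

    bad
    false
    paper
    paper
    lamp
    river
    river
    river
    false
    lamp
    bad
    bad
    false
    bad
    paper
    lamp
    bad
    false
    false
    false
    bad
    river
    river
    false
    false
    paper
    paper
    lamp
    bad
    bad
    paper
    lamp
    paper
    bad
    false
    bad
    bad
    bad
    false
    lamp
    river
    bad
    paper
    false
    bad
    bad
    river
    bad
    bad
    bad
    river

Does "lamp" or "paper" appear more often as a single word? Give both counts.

"paper" (8 vs 6)

"lamp": 6 occurrences
"paper": 8 occurrences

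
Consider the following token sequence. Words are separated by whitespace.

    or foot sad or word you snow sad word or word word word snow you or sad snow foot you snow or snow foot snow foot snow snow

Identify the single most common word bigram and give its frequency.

Bigram frequencies (highest first):
  snow foot: 3
  or word: 2
  you snow: 2
  word word: 2
  foot snow: 2
  or foot: 1
  … (15 more, each ≤ 1)

"snow foot", 3 times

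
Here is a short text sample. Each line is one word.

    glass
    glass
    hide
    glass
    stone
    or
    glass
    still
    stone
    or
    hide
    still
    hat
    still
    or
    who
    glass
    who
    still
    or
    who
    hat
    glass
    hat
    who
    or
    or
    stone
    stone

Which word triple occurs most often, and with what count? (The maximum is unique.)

"still or who", 2 times

Trigram frequencies (highest first):
  still or who: 2
  glass glass hide: 1
  glass hide glass: 1
  hide glass stone: 1
  glass stone or: 1
  stone or glass: 1
  … (20 more, each ≤ 1)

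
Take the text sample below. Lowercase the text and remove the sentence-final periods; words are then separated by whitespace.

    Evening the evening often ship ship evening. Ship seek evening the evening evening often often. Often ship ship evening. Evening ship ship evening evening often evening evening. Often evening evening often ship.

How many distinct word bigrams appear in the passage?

32 tokens → 31 bigram windows in total.
Repeated bigrams (each contributes count−1 duplicates):
  evening evening: 5
  evening often: 5
  often ship: 3
  ship evening: 3
  ship ship: 3
  evening ship: 2
  evening the: 2
  often evening: 2
  … (2 more repeated)
19 duplicate windows → 31 − 19 = 12 distinct.

12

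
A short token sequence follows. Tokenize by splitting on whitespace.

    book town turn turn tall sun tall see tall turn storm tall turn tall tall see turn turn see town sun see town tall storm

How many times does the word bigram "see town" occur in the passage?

2

Scanning the 24 overlapping bigram windows for "see town":
  position 19–20: see town
  position 22–23: see town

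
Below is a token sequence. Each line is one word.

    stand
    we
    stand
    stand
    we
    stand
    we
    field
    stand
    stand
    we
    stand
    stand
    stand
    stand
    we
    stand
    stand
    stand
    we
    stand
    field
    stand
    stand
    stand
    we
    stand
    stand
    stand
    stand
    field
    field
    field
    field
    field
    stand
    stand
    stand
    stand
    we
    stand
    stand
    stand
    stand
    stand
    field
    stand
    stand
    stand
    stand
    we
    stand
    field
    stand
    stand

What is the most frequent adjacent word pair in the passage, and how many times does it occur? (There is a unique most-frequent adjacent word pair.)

Bigram frequencies (highest first):
  stand stand: 23
  stand we: 9
  we stand: 8
  field stand: 5
  stand field: 4
  field field: 4
  … (1 more, each ≤ 1)

"stand stand", 23 times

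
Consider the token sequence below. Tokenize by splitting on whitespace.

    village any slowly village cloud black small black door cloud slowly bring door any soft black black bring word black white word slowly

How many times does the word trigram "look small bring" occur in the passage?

Scanning the 21 overlapping trigram windows for "look small bring":
  (none found)

0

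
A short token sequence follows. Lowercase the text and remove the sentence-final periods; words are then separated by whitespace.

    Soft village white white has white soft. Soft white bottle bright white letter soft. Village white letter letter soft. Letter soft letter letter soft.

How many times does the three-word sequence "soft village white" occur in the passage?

Scanning the 22 overlapping trigram windows for "soft village white":
  position 1–3: soft village white
  position 14–16: soft village white

2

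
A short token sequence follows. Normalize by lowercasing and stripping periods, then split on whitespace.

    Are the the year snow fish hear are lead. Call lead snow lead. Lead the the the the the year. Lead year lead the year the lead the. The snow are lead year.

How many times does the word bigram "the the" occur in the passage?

6

Scanning the 32 overlapping bigram windows for "the the":
  position 2–3: the the
  position 15–16: the the
  position 16–17: the the
  position 17–18: the the
  position 18–19: the the
  position 28–29: the the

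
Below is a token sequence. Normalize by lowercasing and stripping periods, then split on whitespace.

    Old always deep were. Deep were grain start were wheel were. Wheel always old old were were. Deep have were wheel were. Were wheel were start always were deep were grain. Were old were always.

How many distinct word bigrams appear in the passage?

35 tokens → 34 bigram windows in total.
Repeated bigrams (each contributes count−1 duplicates):
  were wheel: 4
  deep were: 3
  were deep: 3
  wheel were: 3
  old were: 2
  were grain: 2
  were were: 2
12 duplicate windows → 34 − 12 = 22 distinct.

22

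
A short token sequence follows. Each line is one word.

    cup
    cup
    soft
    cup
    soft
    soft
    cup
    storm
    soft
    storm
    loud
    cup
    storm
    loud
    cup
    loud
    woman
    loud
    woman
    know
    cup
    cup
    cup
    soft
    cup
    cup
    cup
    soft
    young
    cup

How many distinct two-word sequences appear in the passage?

16

30 tokens → 29 bigram windows in total.
Repeated bigrams (each contributes count−1 duplicates):
  cup cup: 5
  cup soft: 4
  soft cup: 3
  cup storm: 2
  loud cup: 2
  loud woman: 2
  storm loud: 2
13 duplicate windows → 29 − 13 = 16 distinct.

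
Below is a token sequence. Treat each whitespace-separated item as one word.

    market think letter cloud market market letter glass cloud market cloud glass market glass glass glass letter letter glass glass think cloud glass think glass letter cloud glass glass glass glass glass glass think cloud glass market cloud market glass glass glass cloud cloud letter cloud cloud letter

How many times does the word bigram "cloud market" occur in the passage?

Scanning the 47 overlapping bigram windows for "cloud market":
  position 4–5: cloud market
  position 9–10: cloud market
  position 38–39: cloud market

3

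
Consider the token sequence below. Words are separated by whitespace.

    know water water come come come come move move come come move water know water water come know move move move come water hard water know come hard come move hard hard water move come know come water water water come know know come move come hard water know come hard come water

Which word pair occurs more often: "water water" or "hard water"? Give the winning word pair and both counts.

"water water" (4 vs 3)

"water water": 4 occurrences
"hard water": 3 occurrences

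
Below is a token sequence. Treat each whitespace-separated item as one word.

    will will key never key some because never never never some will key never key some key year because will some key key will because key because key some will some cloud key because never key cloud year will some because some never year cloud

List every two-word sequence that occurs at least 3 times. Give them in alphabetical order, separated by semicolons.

key some; never key; will some

Bigram counts meeting the condition (at least 3 times):
  key some: 3
  never key: 3
  will some: 3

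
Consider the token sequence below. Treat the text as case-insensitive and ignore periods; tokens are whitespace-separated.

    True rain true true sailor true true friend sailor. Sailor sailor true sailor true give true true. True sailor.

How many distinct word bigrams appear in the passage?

10

19 tokens → 18 bigram windows in total.
Repeated bigrams (each contributes count−1 duplicates):
  true true: 4
  sailor true: 3
  true sailor: 3
  sailor sailor: 2
8 duplicate windows → 18 − 8 = 10 distinct.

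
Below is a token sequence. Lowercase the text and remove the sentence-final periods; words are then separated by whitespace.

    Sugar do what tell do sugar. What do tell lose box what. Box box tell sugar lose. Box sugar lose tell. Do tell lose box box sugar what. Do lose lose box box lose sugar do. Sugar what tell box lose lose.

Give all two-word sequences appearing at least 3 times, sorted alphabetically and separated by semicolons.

box box; lose box; sugar what

Bigram counts meeting the condition (at least 3 times):
  box box: 3
  lose box: 4
  sugar what: 3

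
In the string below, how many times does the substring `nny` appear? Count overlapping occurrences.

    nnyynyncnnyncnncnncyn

2

Sliding a length-3 window over the 21 characters (19 positions):
  position 1–3: nny
  position 9–11: nny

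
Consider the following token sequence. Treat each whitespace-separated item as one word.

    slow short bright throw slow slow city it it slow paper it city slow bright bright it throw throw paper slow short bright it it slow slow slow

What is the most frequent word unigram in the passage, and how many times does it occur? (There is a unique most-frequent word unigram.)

Unigram frequencies (highest first):
  slow: 9
  it: 6
  bright: 4
  throw: 3
  short: 2
  city: 2
  … (1 more, each ≤ 2)

"slow", 9 times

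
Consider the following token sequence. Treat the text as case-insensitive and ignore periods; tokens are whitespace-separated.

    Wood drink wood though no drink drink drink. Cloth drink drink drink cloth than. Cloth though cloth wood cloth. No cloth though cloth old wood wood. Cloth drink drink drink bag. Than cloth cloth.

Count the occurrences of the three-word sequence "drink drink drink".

Scanning the 32 overlapping trigram windows for "drink drink drink":
  position 6–8: drink drink drink
  position 10–12: drink drink drink
  position 28–30: drink drink drink

3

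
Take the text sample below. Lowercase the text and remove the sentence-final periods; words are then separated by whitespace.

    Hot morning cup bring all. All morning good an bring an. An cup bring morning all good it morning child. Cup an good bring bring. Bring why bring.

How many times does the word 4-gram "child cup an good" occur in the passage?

1

Scanning the 25 overlapping 4-gram windows for "child cup an good":
  position 20–23: child cup an good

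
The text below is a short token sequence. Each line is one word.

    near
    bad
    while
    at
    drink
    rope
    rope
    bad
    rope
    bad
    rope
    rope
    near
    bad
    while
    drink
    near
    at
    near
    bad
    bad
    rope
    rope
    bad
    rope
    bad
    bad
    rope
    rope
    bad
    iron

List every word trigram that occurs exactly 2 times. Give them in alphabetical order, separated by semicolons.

Trigram counts meeting the condition (exactly 2 times):
  bad bad rope: 2
  bad rope bad: 2
  near bad while: 2

bad bad rope; bad rope bad; near bad while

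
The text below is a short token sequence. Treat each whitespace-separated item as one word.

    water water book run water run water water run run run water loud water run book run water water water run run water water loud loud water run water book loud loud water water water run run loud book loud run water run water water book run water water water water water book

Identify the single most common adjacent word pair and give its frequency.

"water water", 12 times

Bigram frequencies (highest first):
  water water: 12
  run water: 9
  water run: 7
  water book: 4
  run run: 4
  book run: 3
  … (8 more, each ≤ 3)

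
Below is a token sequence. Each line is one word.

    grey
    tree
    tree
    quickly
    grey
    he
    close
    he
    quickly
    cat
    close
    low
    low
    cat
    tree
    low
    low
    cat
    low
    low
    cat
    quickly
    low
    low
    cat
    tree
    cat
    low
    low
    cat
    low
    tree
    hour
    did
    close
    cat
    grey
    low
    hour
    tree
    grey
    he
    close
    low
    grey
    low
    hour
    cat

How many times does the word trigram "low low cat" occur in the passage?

Scanning the 46 overlapping trigram windows for "low low cat":
  position 12–14: low low cat
  position 16–18: low low cat
  position 19–21: low low cat
  position 23–25: low low cat
  position 28–30: low low cat

5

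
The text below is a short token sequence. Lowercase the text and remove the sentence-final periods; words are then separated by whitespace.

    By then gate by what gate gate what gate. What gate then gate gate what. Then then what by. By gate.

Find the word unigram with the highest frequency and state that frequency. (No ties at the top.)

Unigram frequencies (highest first):
  gate: 8
  what: 5
  by: 4
  then: 4

"gate", 8 times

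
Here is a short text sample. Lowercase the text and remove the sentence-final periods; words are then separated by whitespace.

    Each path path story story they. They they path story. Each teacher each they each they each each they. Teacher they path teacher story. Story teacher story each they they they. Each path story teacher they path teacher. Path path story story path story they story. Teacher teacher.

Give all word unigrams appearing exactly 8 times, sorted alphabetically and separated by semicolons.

each; teacher

Unigram counts meeting the condition (exactly 8 times):
  each: 8
  teacher: 8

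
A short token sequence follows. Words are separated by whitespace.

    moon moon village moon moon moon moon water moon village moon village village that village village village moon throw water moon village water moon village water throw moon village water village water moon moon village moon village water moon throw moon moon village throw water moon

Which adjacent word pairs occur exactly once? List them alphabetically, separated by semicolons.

moon water; that village; village that; village throw; water throw; water village

Bigram counts meeting the condition (exactly once):
  moon water: 1
  that village: 1
  village that: 1
  village throw: 1
  water throw: 1
  water village: 1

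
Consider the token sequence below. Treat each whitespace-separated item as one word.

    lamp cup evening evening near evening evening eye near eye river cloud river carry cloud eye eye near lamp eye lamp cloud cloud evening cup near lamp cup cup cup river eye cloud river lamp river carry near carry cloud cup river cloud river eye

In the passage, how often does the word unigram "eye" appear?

7

Scanning the 45 tokens for "eye":
  position 8: eye
  position 10: eye
  position 16: eye
  position 17: eye
  position 20: eye
  position 32: eye
  position 45: eye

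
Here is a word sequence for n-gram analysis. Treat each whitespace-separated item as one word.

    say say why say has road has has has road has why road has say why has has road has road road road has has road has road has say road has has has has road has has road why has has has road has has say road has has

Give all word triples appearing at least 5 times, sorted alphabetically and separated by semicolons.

Trigram counts meeting the condition (at least 5 times):
  has has road: 6
  has road has: 7
  road has has: 6

has has road; has road has; road has has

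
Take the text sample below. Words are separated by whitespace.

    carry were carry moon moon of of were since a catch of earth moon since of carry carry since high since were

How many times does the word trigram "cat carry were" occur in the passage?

Scanning the 20 overlapping trigram windows for "cat carry were":
  (none found)

0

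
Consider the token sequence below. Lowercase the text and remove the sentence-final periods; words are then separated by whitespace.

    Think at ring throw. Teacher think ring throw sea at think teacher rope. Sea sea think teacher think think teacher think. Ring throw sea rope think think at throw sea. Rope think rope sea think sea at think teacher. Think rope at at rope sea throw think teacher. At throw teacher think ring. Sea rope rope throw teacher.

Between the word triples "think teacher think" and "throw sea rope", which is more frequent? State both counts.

"think teacher think" (3 vs 2)

"think teacher think": 3 occurrences
"throw sea rope": 2 occurrences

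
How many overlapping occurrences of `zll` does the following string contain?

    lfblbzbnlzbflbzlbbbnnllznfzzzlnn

Sliding a length-3 window over the 32 characters (30 positions):
  (no match at any position)

0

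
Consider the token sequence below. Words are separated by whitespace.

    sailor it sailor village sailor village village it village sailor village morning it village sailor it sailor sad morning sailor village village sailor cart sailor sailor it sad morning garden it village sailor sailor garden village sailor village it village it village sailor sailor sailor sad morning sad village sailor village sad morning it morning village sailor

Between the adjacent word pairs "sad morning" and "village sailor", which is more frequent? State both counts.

"village sailor" (9 vs 4)

"sad morning": 4 occurrences
"village sailor": 9 occurrences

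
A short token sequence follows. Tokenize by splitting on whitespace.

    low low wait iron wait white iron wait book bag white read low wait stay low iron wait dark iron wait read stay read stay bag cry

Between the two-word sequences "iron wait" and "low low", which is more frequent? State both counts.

"iron wait" (4 vs 1)

"iron wait": 4 occurrences
"low low": 1 occurrence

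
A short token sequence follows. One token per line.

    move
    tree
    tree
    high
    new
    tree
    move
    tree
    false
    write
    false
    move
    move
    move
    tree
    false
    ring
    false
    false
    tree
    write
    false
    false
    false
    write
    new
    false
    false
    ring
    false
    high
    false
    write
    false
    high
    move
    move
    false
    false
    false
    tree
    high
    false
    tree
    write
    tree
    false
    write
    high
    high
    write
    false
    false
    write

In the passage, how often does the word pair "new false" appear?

1

Scanning the 53 overlapping bigram windows for "new false":
  position 26–27: new false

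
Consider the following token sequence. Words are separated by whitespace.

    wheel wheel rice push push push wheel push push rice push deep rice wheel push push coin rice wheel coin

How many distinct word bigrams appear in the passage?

20 tokens → 19 bigram windows in total.
Repeated bigrams (each contributes count−1 duplicates):
  push push: 4
  rice push: 2
  rice wheel: 2
  wheel push: 2
6 duplicate windows → 19 − 6 = 13 distinct.

13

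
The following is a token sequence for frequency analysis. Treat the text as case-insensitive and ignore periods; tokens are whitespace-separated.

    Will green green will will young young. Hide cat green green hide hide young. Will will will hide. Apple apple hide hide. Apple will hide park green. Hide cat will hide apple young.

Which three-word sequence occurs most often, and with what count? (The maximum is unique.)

Trigram frequencies (highest first):
  will hide apple: 2
  will green green: 1
  green green will: 1
  green will will: 1
  will will young: 1
  will young young: 1
  … (24 more, each ≤ 1)

"will hide apple", 2 times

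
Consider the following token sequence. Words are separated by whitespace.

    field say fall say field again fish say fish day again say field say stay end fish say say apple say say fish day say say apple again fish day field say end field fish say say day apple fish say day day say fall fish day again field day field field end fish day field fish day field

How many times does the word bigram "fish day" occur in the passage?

Scanning the 58 overlapping bigram windows for "fish day":
  position 9–10: fish day
  position 23–24: fish day
  position 29–30: fish day
  position 46–47: fish day
  position 54–55: fish day
  position 57–58: fish day

6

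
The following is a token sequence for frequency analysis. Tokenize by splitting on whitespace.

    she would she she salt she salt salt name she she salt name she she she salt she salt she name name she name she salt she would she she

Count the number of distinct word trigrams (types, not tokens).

30 tokens → 28 trigram windows in total.
Repeated trigrams (each contributes count−1 duplicates):
  she salt she: 4
  she she salt: 3
  name she she: 2
  salt name she: 2
  salt she salt: 2
  she would she: 2
  would she she: 2
10 duplicate windows → 28 − 10 = 18 distinct.

18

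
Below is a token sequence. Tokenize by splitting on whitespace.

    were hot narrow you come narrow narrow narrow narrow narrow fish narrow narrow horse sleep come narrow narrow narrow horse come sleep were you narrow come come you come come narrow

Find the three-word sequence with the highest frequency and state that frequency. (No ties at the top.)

"narrow narrow narrow", 4 times

Trigram frequencies (highest first):
  narrow narrow narrow: 4
  come narrow narrow: 2
  narrow narrow horse: 2
  were hot narrow: 1
  hot narrow you: 1
  narrow you come: 1
  … (18 more, each ≤ 1)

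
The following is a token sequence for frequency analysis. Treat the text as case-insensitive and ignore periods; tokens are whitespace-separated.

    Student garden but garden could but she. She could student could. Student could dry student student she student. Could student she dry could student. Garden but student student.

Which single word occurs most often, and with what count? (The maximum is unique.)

"student", 10 times

Unigram frequencies (highest first):
  student: 10
  could: 6
  she: 4
  garden: 3
  but: 3
  dry: 2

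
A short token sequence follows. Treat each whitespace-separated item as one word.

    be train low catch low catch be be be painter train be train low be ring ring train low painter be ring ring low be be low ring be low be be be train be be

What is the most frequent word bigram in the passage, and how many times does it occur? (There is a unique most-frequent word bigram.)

Bigram frequencies (highest first):
  be be: 6
  be train: 3
  train low: 3
  low be: 3
  low catch: 2
  train be: 2
  … (13 more, each ≤ 2)

"be be", 6 times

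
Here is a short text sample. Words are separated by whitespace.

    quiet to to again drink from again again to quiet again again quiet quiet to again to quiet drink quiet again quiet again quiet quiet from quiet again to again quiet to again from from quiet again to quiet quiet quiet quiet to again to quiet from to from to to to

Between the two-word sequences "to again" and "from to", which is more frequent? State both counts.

"to again" (5 vs 2)

"to again": 5 occurrences
"from to": 2 occurrences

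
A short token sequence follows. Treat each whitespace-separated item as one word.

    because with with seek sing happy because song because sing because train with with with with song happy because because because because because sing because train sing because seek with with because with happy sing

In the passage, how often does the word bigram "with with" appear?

5

Scanning the 34 overlapping bigram windows for "with with":
  position 2–3: with with
  position 13–14: with with
  position 14–15: with with
  position 15–16: with with
  position 30–31: with with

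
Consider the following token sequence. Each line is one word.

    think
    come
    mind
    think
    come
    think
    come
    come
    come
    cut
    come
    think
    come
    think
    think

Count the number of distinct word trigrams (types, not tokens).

11

15 tokens → 13 trigram windows in total.
Repeated trigrams (each contributes count−1 duplicates):
  come think come: 2
  think come think: 2
2 duplicate windows → 13 − 2 = 11 distinct.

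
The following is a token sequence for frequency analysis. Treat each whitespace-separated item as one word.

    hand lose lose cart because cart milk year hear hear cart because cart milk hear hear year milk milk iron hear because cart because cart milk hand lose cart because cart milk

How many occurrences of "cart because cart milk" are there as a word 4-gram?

4

Scanning the 29 overlapping 4-gram windows for "cart because cart milk":
  position 4–7: cart because cart milk
  position 11–14: cart because cart milk
  position 23–26: cart because cart milk
  position 29–32: cart because cart milk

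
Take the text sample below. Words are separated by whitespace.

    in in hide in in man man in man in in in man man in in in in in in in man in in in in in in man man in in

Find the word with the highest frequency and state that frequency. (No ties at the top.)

Unigram frequencies (highest first):
  in: 23
  man: 8
  hide: 1

"in", 23 times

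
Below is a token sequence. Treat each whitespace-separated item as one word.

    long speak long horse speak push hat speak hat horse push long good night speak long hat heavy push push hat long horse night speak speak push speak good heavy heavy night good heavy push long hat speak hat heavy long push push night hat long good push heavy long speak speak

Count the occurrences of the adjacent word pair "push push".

Scanning the 51 overlapping bigram windows for "push push":
  position 19–20: push push
  position 42–43: push push

2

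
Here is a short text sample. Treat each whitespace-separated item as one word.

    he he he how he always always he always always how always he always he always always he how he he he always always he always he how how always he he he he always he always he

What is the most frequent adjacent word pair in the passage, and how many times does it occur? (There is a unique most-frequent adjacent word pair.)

"always he", 9 times

Bigram frequencies (highest first):
  always he: 9
  he always: 8
  he he: 7
  always always: 4
  he how: 3
  how he: 2
  … (3 more, each ≤ 2)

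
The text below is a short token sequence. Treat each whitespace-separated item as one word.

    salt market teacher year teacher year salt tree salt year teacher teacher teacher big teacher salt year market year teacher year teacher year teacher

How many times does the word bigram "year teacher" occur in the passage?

5

Scanning the 23 overlapping bigram windows for "year teacher":
  position 4–5: year teacher
  position 10–11: year teacher
  position 19–20: year teacher
  position 21–22: year teacher
  position 23–24: year teacher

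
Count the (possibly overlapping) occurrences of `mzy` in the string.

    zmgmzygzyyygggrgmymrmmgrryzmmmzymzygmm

Sliding a length-3 window over the 38 characters (36 positions):
  position 4–6: mzy
  position 30–32: mzy
  position 33–35: mzy

3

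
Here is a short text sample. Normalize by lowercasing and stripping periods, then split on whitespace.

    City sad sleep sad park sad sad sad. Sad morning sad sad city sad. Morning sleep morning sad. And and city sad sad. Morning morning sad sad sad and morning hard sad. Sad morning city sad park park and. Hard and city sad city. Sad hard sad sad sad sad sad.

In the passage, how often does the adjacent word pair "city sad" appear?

6

Scanning the 50 overlapping bigram windows for "city sad":
  position 1–2: city sad
  position 13–14: city sad
  position 21–22: city sad
  position 35–36: city sad
  position 42–43: city sad
  position 44–45: city sad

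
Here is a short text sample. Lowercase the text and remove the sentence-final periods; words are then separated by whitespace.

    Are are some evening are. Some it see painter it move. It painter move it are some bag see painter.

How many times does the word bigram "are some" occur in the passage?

Scanning the 19 overlapping bigram windows for "are some":
  position 2–3: are some
  position 5–6: are some
  position 16–17: are some

3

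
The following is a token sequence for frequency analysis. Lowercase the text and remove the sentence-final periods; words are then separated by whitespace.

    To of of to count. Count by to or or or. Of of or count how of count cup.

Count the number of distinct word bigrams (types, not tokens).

19 tokens → 18 bigram windows in total.
Repeated bigrams (each contributes count−1 duplicates):
  of of: 2
  or or: 2
2 duplicate windows → 18 − 2 = 16 distinct.

16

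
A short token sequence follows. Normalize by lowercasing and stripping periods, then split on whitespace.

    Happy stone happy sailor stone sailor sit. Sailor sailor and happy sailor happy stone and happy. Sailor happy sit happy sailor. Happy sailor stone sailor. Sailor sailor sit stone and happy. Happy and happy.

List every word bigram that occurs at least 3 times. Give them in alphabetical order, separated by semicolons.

Bigram counts meeting the condition (at least 3 times):
  and happy: 4
  happy sailor: 5
  sailor happy: 3
  sailor sailor: 3

and happy; happy sailor; sailor happy; sailor sailor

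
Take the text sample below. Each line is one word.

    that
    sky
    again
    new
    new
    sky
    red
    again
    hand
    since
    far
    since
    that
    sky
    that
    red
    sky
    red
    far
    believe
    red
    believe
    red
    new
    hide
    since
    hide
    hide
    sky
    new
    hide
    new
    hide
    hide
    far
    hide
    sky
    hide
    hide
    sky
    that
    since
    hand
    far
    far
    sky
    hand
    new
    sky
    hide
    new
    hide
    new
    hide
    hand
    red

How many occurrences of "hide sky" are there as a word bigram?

3

Scanning the 55 overlapping bigram windows for "hide sky":
  position 28–29: hide sky
  position 36–37: hide sky
  position 39–40: hide sky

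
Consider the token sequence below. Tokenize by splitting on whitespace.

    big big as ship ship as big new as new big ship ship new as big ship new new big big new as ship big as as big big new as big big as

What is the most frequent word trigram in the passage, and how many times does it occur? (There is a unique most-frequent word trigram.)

Trigram frequencies (highest first):
  big new as: 3
  big big as: 2
  new as big: 2
  big big new: 2
  as big big: 2
  big as ship: 1
  … (20 more, each ≤ 1)

"big new as", 3 times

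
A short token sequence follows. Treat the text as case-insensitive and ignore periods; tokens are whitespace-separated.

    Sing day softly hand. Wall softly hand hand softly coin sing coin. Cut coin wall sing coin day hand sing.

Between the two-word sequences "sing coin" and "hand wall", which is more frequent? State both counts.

"sing coin": 2 occurrences
"hand wall": 1 occurrence

"sing coin" (2 vs 1)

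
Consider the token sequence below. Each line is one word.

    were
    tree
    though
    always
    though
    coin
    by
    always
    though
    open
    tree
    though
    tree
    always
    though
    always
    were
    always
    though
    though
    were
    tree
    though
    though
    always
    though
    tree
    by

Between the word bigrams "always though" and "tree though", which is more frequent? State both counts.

"always though": 5 occurrences
"tree though": 3 occurrences

"always though" (5 vs 3)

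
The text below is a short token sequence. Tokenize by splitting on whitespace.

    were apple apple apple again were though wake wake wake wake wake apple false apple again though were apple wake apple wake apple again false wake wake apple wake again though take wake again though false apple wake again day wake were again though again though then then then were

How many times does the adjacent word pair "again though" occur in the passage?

5

Scanning the 49 overlapping bigram windows for "again though":
  position 16–17: again though
  position 30–31: again though
  position 34–35: again though
  position 43–44: again though
  position 45–46: again though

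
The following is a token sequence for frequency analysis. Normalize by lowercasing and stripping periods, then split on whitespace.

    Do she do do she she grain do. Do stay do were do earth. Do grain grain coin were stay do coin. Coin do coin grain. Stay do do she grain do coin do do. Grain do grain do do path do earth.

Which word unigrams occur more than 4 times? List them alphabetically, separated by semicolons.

Unigram counts meeting the condition (more than 4 times):
  coin: 5
  do: 19
  grain: 7

coin; do; grain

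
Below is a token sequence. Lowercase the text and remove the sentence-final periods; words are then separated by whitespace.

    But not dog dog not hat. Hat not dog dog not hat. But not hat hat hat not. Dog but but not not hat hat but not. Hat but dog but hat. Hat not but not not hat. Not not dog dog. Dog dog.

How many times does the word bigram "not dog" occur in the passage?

Scanning the 43 overlapping bigram windows for "not dog":
  position 2–3: not dog
  position 8–9: not dog
  position 18–19: not dog
  position 40–41: not dog

4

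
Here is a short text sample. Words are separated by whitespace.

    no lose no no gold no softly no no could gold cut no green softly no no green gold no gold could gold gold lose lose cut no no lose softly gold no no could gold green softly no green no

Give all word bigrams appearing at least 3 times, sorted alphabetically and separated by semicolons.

could gold; gold no; no green; no no; softly no

Bigram counts meeting the condition (at least 3 times):
  could gold: 3
  gold no: 3
  no green: 3
  no no: 5
  softly no: 3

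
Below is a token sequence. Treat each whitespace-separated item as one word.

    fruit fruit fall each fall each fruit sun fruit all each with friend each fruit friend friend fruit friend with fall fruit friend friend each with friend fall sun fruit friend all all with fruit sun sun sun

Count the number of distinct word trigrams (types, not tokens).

34

38 tokens → 36 trigram windows in total.
Repeated trigrams (each contributes count−1 duplicates):
  each with friend: 2
  fruit friend friend: 2
2 duplicate windows → 36 − 2 = 34 distinct.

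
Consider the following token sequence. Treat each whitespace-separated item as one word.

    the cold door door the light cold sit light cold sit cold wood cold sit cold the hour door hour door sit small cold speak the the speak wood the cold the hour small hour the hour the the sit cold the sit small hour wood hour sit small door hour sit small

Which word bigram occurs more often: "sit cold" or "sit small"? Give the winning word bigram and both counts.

"sit small" (4 vs 3)

"sit cold": 3 occurrences
"sit small": 4 occurrences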